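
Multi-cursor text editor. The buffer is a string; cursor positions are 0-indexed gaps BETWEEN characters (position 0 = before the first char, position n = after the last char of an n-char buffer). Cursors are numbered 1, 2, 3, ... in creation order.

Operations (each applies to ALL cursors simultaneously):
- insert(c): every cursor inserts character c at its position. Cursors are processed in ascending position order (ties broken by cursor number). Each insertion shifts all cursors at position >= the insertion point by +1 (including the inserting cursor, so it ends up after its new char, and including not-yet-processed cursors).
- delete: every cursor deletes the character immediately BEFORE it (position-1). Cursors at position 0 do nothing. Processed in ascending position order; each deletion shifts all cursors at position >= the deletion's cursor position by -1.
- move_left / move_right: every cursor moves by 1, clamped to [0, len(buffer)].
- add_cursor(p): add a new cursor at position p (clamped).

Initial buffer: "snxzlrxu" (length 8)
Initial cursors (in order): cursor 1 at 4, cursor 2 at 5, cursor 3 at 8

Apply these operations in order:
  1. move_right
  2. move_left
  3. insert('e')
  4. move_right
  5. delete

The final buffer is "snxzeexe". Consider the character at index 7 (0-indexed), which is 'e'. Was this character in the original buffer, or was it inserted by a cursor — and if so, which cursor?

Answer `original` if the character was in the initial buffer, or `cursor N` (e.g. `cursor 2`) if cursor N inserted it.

Answer: cursor 3

Derivation:
After op 1 (move_right): buffer="snxzlrxu" (len 8), cursors c1@5 c2@6 c3@8, authorship ........
After op 2 (move_left): buffer="snxzlrxu" (len 8), cursors c1@4 c2@5 c3@7, authorship ........
After op 3 (insert('e')): buffer="snxzelerxeu" (len 11), cursors c1@5 c2@7 c3@10, authorship ....1.2..3.
After op 4 (move_right): buffer="snxzelerxeu" (len 11), cursors c1@6 c2@8 c3@11, authorship ....1.2..3.
After op 5 (delete): buffer="snxzeexe" (len 8), cursors c1@5 c2@6 c3@8, authorship ....12.3
Authorship (.=original, N=cursor N): . . . . 1 2 . 3
Index 7: author = 3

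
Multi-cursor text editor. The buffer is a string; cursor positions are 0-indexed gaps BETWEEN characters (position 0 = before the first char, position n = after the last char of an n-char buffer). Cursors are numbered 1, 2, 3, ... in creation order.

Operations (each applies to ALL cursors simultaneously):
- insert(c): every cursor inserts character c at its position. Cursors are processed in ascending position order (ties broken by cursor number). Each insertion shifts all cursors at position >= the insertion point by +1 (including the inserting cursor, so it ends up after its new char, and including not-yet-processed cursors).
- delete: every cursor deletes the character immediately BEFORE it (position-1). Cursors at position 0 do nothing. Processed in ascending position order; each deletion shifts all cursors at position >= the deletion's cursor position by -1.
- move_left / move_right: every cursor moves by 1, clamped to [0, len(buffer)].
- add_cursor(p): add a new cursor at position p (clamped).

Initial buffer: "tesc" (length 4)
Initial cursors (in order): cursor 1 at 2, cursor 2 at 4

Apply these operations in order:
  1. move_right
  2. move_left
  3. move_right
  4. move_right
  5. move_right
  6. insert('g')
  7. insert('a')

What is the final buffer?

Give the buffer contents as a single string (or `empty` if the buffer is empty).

After op 1 (move_right): buffer="tesc" (len 4), cursors c1@3 c2@4, authorship ....
After op 2 (move_left): buffer="tesc" (len 4), cursors c1@2 c2@3, authorship ....
After op 3 (move_right): buffer="tesc" (len 4), cursors c1@3 c2@4, authorship ....
After op 4 (move_right): buffer="tesc" (len 4), cursors c1@4 c2@4, authorship ....
After op 5 (move_right): buffer="tesc" (len 4), cursors c1@4 c2@4, authorship ....
After op 6 (insert('g')): buffer="tescgg" (len 6), cursors c1@6 c2@6, authorship ....12
After op 7 (insert('a')): buffer="tescggaa" (len 8), cursors c1@8 c2@8, authorship ....1212

Answer: tescggaa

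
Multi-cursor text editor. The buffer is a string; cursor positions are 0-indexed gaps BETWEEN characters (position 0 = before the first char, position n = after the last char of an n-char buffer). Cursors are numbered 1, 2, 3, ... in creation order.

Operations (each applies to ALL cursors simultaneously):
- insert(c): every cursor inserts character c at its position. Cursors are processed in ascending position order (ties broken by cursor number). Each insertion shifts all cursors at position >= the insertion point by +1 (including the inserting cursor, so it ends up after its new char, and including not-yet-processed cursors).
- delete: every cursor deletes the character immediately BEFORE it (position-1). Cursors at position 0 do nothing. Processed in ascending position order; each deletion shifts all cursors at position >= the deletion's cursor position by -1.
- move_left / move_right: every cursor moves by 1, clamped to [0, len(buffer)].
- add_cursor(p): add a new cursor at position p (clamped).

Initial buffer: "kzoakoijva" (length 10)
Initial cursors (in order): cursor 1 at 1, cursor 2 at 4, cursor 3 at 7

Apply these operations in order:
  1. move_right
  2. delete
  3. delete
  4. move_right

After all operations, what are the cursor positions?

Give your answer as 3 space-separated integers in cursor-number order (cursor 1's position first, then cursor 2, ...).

Answer: 1 2 3

Derivation:
After op 1 (move_right): buffer="kzoakoijva" (len 10), cursors c1@2 c2@5 c3@8, authorship ..........
After op 2 (delete): buffer="koaoiva" (len 7), cursors c1@1 c2@3 c3@5, authorship .......
After op 3 (delete): buffer="oova" (len 4), cursors c1@0 c2@1 c3@2, authorship ....
After op 4 (move_right): buffer="oova" (len 4), cursors c1@1 c2@2 c3@3, authorship ....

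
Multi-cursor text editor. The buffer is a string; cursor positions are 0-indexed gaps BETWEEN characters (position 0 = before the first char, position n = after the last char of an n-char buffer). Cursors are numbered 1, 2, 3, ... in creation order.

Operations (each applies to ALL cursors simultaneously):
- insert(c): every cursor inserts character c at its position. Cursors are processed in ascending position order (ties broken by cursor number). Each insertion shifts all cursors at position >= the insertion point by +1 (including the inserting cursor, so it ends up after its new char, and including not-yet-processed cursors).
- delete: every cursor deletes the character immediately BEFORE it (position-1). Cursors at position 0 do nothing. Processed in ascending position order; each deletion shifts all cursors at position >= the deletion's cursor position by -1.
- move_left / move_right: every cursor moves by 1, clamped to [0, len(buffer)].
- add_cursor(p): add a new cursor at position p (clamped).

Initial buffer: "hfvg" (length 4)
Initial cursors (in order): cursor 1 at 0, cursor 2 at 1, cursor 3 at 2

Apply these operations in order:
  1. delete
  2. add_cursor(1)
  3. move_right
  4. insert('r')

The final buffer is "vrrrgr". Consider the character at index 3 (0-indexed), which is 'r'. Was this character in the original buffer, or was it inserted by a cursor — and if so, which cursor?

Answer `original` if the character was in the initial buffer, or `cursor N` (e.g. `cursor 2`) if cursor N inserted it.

After op 1 (delete): buffer="vg" (len 2), cursors c1@0 c2@0 c3@0, authorship ..
After op 2 (add_cursor(1)): buffer="vg" (len 2), cursors c1@0 c2@0 c3@0 c4@1, authorship ..
After op 3 (move_right): buffer="vg" (len 2), cursors c1@1 c2@1 c3@1 c4@2, authorship ..
After op 4 (insert('r')): buffer="vrrrgr" (len 6), cursors c1@4 c2@4 c3@4 c4@6, authorship .123.4
Authorship (.=original, N=cursor N): . 1 2 3 . 4
Index 3: author = 3

Answer: cursor 3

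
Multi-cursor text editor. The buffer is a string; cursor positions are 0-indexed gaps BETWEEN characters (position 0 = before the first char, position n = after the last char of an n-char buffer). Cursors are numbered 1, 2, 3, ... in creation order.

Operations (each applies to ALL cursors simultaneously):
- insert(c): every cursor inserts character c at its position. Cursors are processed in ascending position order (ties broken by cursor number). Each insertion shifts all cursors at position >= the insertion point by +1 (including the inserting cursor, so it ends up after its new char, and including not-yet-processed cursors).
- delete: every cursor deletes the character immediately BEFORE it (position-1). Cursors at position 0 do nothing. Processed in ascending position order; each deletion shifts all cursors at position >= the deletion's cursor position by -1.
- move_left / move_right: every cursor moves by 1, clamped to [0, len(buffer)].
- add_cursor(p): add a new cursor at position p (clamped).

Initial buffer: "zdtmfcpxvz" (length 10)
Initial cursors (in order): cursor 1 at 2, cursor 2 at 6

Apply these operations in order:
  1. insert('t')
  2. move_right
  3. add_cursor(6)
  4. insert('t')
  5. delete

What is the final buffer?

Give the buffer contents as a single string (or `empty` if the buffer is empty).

Answer: zdttmfctpxvz

Derivation:
After op 1 (insert('t')): buffer="zdttmfctpxvz" (len 12), cursors c1@3 c2@8, authorship ..1....2....
After op 2 (move_right): buffer="zdttmfctpxvz" (len 12), cursors c1@4 c2@9, authorship ..1....2....
After op 3 (add_cursor(6)): buffer="zdttmfctpxvz" (len 12), cursors c1@4 c3@6 c2@9, authorship ..1....2....
After op 4 (insert('t')): buffer="zdtttmftctptxvz" (len 15), cursors c1@5 c3@8 c2@12, authorship ..1.1..3.2.2...
After op 5 (delete): buffer="zdttmfctpxvz" (len 12), cursors c1@4 c3@6 c2@9, authorship ..1....2....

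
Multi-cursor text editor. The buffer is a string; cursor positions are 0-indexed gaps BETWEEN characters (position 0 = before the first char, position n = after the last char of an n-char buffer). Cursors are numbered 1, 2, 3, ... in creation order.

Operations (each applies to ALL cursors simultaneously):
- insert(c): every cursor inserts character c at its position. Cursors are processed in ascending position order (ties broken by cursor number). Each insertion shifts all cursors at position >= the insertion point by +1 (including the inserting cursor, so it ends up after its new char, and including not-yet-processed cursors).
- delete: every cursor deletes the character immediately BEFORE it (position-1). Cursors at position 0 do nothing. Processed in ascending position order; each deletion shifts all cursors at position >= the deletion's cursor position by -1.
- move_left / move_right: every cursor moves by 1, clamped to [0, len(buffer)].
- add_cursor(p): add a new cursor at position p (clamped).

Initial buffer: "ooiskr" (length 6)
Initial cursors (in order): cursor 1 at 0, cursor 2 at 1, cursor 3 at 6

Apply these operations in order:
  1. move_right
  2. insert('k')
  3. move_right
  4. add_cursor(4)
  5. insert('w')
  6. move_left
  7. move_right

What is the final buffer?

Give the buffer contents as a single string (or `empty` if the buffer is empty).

Answer: okowkwiwskrkw

Derivation:
After op 1 (move_right): buffer="ooiskr" (len 6), cursors c1@1 c2@2 c3@6, authorship ......
After op 2 (insert('k')): buffer="okokiskrk" (len 9), cursors c1@2 c2@4 c3@9, authorship .1.2....3
After op 3 (move_right): buffer="okokiskrk" (len 9), cursors c1@3 c2@5 c3@9, authorship .1.2....3
After op 4 (add_cursor(4)): buffer="okokiskrk" (len 9), cursors c1@3 c4@4 c2@5 c3@9, authorship .1.2....3
After op 5 (insert('w')): buffer="okowkwiwskrkw" (len 13), cursors c1@4 c4@6 c2@8 c3@13, authorship .1.124.2...33
After op 6 (move_left): buffer="okowkwiwskrkw" (len 13), cursors c1@3 c4@5 c2@7 c3@12, authorship .1.124.2...33
After op 7 (move_right): buffer="okowkwiwskrkw" (len 13), cursors c1@4 c4@6 c2@8 c3@13, authorship .1.124.2...33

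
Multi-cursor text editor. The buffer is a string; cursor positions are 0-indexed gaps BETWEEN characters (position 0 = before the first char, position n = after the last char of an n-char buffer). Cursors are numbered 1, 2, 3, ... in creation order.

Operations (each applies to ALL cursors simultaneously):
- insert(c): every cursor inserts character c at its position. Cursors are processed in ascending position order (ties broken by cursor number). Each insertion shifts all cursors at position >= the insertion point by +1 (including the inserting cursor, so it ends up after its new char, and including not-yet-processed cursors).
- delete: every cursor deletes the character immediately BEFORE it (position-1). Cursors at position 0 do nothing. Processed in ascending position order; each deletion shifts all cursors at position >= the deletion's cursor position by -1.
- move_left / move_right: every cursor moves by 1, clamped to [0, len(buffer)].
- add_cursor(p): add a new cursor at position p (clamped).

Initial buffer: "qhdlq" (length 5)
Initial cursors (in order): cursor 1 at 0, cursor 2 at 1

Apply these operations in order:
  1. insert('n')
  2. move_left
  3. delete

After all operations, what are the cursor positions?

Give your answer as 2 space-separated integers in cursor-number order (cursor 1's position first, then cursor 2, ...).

Answer: 0 1

Derivation:
After op 1 (insert('n')): buffer="nqnhdlq" (len 7), cursors c1@1 c2@3, authorship 1.2....
After op 2 (move_left): buffer="nqnhdlq" (len 7), cursors c1@0 c2@2, authorship 1.2....
After op 3 (delete): buffer="nnhdlq" (len 6), cursors c1@0 c2@1, authorship 12....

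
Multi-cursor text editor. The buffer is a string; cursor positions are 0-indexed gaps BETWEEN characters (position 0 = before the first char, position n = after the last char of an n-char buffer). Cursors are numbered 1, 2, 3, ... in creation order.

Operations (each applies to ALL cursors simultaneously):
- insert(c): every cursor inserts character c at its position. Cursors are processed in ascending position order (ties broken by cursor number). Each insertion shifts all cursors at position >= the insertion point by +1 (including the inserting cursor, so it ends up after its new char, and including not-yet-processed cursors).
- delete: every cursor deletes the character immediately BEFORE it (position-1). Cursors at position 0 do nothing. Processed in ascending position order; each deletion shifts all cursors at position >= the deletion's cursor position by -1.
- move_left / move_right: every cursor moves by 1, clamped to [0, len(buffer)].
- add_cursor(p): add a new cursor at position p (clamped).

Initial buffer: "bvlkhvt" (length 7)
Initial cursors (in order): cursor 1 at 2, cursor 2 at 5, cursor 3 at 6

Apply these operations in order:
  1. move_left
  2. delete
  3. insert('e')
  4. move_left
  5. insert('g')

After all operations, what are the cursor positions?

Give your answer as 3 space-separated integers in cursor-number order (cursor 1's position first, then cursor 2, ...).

Answer: 1 7 7

Derivation:
After op 1 (move_left): buffer="bvlkhvt" (len 7), cursors c1@1 c2@4 c3@5, authorship .......
After op 2 (delete): buffer="vlvt" (len 4), cursors c1@0 c2@2 c3@2, authorship ....
After op 3 (insert('e')): buffer="evleevt" (len 7), cursors c1@1 c2@5 c3@5, authorship 1..23..
After op 4 (move_left): buffer="evleevt" (len 7), cursors c1@0 c2@4 c3@4, authorship 1..23..
After op 5 (insert('g')): buffer="gevleggevt" (len 10), cursors c1@1 c2@7 c3@7, authorship 11..2233..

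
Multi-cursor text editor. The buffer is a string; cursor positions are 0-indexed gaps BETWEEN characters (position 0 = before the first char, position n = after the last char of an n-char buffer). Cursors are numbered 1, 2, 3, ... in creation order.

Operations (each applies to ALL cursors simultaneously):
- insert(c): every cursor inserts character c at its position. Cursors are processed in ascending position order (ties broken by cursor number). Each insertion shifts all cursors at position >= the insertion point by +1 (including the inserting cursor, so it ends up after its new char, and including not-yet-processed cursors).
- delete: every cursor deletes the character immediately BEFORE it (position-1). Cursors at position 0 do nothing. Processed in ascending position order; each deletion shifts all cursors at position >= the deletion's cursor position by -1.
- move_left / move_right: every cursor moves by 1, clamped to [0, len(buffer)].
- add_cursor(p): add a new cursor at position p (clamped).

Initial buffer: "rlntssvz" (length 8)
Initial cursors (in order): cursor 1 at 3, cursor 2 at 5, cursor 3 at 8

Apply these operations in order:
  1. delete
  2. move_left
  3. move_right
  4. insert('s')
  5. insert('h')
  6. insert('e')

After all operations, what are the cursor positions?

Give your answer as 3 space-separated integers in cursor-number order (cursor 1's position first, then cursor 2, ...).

After op 1 (delete): buffer="rltsv" (len 5), cursors c1@2 c2@3 c3@5, authorship .....
After op 2 (move_left): buffer="rltsv" (len 5), cursors c1@1 c2@2 c3@4, authorship .....
After op 3 (move_right): buffer="rltsv" (len 5), cursors c1@2 c2@3 c3@5, authorship .....
After op 4 (insert('s')): buffer="rlstssvs" (len 8), cursors c1@3 c2@5 c3@8, authorship ..1.2..3
After op 5 (insert('h')): buffer="rlshtshsvsh" (len 11), cursors c1@4 c2@7 c3@11, authorship ..11.22..33
After op 6 (insert('e')): buffer="rlshetshesvshe" (len 14), cursors c1@5 c2@9 c3@14, authorship ..111.222..333

Answer: 5 9 14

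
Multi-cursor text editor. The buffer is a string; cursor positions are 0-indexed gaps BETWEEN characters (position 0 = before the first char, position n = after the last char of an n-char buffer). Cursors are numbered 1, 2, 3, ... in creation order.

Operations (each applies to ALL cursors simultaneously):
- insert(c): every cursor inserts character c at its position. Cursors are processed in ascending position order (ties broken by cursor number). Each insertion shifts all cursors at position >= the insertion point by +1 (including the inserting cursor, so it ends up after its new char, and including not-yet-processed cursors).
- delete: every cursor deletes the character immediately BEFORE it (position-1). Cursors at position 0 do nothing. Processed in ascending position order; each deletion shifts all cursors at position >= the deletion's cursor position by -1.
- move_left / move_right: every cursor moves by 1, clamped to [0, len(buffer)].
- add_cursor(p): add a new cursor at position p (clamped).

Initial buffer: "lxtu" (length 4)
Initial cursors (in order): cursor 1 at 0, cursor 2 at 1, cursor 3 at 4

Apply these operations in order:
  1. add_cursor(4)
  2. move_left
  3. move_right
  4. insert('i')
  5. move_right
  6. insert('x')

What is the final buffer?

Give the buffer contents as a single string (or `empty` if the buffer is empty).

Answer: liixxxtuiixx

Derivation:
After op 1 (add_cursor(4)): buffer="lxtu" (len 4), cursors c1@0 c2@1 c3@4 c4@4, authorship ....
After op 2 (move_left): buffer="lxtu" (len 4), cursors c1@0 c2@0 c3@3 c4@3, authorship ....
After op 3 (move_right): buffer="lxtu" (len 4), cursors c1@1 c2@1 c3@4 c4@4, authorship ....
After op 4 (insert('i')): buffer="liixtuii" (len 8), cursors c1@3 c2@3 c3@8 c4@8, authorship .12...34
After op 5 (move_right): buffer="liixtuii" (len 8), cursors c1@4 c2@4 c3@8 c4@8, authorship .12...34
After op 6 (insert('x')): buffer="liixxxtuiixx" (len 12), cursors c1@6 c2@6 c3@12 c4@12, authorship .12.12..3434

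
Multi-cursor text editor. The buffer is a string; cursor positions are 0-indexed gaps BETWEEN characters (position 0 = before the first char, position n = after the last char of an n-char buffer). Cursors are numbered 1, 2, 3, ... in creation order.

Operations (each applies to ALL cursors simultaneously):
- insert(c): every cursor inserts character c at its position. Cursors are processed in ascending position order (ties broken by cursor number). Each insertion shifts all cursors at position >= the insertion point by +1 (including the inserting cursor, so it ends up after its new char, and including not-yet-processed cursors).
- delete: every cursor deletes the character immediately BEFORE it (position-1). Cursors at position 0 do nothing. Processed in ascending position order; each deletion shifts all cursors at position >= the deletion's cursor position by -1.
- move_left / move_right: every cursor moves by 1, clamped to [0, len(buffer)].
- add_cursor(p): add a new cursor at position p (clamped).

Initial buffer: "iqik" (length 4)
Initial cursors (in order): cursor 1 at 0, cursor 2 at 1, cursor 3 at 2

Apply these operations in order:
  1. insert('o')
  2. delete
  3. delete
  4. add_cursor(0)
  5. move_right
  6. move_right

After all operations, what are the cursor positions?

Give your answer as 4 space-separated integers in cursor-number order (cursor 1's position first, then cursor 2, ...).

After op 1 (insert('o')): buffer="oioqoik" (len 7), cursors c1@1 c2@3 c3@5, authorship 1.2.3..
After op 2 (delete): buffer="iqik" (len 4), cursors c1@0 c2@1 c3@2, authorship ....
After op 3 (delete): buffer="ik" (len 2), cursors c1@0 c2@0 c3@0, authorship ..
After op 4 (add_cursor(0)): buffer="ik" (len 2), cursors c1@0 c2@0 c3@0 c4@0, authorship ..
After op 5 (move_right): buffer="ik" (len 2), cursors c1@1 c2@1 c3@1 c4@1, authorship ..
After op 6 (move_right): buffer="ik" (len 2), cursors c1@2 c2@2 c3@2 c4@2, authorship ..

Answer: 2 2 2 2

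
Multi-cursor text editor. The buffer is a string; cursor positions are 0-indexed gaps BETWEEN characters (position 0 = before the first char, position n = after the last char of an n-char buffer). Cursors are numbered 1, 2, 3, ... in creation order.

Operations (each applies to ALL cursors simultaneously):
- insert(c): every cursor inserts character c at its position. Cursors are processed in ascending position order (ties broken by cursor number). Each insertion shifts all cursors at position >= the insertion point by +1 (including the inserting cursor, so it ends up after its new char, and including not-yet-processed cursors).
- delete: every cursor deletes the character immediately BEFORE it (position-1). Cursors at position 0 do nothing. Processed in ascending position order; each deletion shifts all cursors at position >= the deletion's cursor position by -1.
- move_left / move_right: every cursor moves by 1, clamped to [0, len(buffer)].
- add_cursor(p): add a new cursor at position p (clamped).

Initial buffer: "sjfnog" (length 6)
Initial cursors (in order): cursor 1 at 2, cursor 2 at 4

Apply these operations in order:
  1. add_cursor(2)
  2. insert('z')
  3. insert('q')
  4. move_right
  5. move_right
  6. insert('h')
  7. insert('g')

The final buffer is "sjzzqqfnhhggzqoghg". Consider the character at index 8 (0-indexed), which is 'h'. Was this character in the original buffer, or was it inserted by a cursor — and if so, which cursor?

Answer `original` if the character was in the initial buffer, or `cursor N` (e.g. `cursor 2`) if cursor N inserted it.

Answer: cursor 1

Derivation:
After op 1 (add_cursor(2)): buffer="sjfnog" (len 6), cursors c1@2 c3@2 c2@4, authorship ......
After op 2 (insert('z')): buffer="sjzzfnzog" (len 9), cursors c1@4 c3@4 c2@7, authorship ..13..2..
After op 3 (insert('q')): buffer="sjzzqqfnzqog" (len 12), cursors c1@6 c3@6 c2@10, authorship ..1313..22..
After op 4 (move_right): buffer="sjzzqqfnzqog" (len 12), cursors c1@7 c3@7 c2@11, authorship ..1313..22..
After op 5 (move_right): buffer="sjzzqqfnzqog" (len 12), cursors c1@8 c3@8 c2@12, authorship ..1313..22..
After op 6 (insert('h')): buffer="sjzzqqfnhhzqogh" (len 15), cursors c1@10 c3@10 c2@15, authorship ..1313..1322..2
After op 7 (insert('g')): buffer="sjzzqqfnhhggzqoghg" (len 18), cursors c1@12 c3@12 c2@18, authorship ..1313..131322..22
Authorship (.=original, N=cursor N): . . 1 3 1 3 . . 1 3 1 3 2 2 . . 2 2
Index 8: author = 1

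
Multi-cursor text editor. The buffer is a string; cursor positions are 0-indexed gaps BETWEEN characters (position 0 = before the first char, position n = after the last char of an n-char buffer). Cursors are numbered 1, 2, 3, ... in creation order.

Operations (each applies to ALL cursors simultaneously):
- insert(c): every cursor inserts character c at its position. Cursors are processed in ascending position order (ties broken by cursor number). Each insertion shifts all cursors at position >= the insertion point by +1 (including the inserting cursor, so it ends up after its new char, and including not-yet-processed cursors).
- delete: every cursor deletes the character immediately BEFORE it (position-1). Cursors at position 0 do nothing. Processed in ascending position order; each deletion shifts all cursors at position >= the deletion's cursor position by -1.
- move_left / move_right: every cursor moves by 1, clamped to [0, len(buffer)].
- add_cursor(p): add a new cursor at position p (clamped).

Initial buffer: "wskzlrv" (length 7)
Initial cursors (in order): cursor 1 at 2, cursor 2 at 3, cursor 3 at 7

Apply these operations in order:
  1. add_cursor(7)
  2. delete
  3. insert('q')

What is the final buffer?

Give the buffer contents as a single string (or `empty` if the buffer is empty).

Answer: wqqzlqq

Derivation:
After op 1 (add_cursor(7)): buffer="wskzlrv" (len 7), cursors c1@2 c2@3 c3@7 c4@7, authorship .......
After op 2 (delete): buffer="wzl" (len 3), cursors c1@1 c2@1 c3@3 c4@3, authorship ...
After op 3 (insert('q')): buffer="wqqzlqq" (len 7), cursors c1@3 c2@3 c3@7 c4@7, authorship .12..34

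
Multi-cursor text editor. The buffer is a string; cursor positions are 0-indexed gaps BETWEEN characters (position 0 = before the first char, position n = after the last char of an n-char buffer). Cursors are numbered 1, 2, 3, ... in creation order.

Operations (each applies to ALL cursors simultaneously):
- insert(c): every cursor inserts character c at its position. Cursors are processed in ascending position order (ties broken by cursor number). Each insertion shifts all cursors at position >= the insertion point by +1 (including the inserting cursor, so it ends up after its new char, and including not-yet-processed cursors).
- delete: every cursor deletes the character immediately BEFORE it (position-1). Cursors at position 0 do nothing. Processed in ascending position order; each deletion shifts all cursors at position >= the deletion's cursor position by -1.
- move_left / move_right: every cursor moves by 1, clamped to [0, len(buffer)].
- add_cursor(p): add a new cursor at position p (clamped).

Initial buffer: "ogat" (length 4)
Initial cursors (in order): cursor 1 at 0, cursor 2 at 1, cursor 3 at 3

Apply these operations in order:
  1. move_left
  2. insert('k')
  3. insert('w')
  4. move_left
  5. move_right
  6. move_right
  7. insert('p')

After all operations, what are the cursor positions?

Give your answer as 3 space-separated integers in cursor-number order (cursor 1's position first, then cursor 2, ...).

Answer: 7 7 12

Derivation:
After op 1 (move_left): buffer="ogat" (len 4), cursors c1@0 c2@0 c3@2, authorship ....
After op 2 (insert('k')): buffer="kkogkat" (len 7), cursors c1@2 c2@2 c3@5, authorship 12..3..
After op 3 (insert('w')): buffer="kkwwogkwat" (len 10), cursors c1@4 c2@4 c3@8, authorship 1212..33..
After op 4 (move_left): buffer="kkwwogkwat" (len 10), cursors c1@3 c2@3 c3@7, authorship 1212..33..
After op 5 (move_right): buffer="kkwwogkwat" (len 10), cursors c1@4 c2@4 c3@8, authorship 1212..33..
After op 6 (move_right): buffer="kkwwogkwat" (len 10), cursors c1@5 c2@5 c3@9, authorship 1212..33..
After op 7 (insert('p')): buffer="kkwwoppgkwapt" (len 13), cursors c1@7 c2@7 c3@12, authorship 1212.12.33.3.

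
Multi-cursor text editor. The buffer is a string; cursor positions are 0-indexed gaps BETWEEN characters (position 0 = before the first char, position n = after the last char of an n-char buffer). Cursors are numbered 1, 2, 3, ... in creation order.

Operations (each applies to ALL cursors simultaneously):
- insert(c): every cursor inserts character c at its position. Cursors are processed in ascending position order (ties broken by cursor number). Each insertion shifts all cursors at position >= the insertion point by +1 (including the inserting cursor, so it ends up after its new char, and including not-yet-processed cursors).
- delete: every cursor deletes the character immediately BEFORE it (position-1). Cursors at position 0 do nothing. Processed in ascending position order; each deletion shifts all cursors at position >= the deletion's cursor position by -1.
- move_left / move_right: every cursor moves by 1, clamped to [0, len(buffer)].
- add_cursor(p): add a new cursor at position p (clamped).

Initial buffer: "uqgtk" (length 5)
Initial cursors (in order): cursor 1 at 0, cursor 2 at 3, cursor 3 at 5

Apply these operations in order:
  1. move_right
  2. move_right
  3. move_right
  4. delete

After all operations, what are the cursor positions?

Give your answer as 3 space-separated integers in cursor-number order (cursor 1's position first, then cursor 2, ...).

After op 1 (move_right): buffer="uqgtk" (len 5), cursors c1@1 c2@4 c3@5, authorship .....
After op 2 (move_right): buffer="uqgtk" (len 5), cursors c1@2 c2@5 c3@5, authorship .....
After op 3 (move_right): buffer="uqgtk" (len 5), cursors c1@3 c2@5 c3@5, authorship .....
After op 4 (delete): buffer="uq" (len 2), cursors c1@2 c2@2 c3@2, authorship ..

Answer: 2 2 2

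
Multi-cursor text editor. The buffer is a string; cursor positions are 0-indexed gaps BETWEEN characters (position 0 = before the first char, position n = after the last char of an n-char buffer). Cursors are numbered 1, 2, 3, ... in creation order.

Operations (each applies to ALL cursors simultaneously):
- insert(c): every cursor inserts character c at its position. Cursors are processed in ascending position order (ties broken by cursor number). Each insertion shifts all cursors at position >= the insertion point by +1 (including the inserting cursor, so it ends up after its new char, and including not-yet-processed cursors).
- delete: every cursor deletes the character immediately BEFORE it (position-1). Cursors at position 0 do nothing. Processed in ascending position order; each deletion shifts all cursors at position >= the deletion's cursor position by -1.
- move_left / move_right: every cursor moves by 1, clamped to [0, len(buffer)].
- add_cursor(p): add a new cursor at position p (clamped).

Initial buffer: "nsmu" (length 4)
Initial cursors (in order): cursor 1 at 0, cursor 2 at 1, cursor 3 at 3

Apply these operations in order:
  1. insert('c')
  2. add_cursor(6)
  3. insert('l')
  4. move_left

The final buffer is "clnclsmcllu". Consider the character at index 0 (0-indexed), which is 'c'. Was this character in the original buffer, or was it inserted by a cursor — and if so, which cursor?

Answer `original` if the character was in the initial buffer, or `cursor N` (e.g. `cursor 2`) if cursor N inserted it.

After op 1 (insert('c')): buffer="cncsmcu" (len 7), cursors c1@1 c2@3 c3@6, authorship 1.2..3.
After op 2 (add_cursor(6)): buffer="cncsmcu" (len 7), cursors c1@1 c2@3 c3@6 c4@6, authorship 1.2..3.
After op 3 (insert('l')): buffer="clnclsmcllu" (len 11), cursors c1@2 c2@5 c3@10 c4@10, authorship 11.22..334.
After op 4 (move_left): buffer="clnclsmcllu" (len 11), cursors c1@1 c2@4 c3@9 c4@9, authorship 11.22..334.
Authorship (.=original, N=cursor N): 1 1 . 2 2 . . 3 3 4 .
Index 0: author = 1

Answer: cursor 1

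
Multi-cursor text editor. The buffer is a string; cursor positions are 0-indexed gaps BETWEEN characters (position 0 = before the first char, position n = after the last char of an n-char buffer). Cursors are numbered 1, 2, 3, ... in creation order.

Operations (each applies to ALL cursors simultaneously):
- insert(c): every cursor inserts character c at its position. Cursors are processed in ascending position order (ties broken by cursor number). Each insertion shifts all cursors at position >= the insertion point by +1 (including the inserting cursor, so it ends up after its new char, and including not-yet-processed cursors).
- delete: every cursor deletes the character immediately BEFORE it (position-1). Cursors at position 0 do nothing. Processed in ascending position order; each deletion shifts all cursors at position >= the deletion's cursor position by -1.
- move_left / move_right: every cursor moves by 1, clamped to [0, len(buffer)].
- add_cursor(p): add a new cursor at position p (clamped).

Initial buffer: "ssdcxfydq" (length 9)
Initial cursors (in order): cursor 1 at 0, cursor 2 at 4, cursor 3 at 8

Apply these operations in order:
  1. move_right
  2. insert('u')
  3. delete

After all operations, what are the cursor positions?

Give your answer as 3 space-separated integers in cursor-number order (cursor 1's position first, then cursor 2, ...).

Answer: 1 5 9

Derivation:
After op 1 (move_right): buffer="ssdcxfydq" (len 9), cursors c1@1 c2@5 c3@9, authorship .........
After op 2 (insert('u')): buffer="susdcxufydqu" (len 12), cursors c1@2 c2@7 c3@12, authorship .1....2....3
After op 3 (delete): buffer="ssdcxfydq" (len 9), cursors c1@1 c2@5 c3@9, authorship .........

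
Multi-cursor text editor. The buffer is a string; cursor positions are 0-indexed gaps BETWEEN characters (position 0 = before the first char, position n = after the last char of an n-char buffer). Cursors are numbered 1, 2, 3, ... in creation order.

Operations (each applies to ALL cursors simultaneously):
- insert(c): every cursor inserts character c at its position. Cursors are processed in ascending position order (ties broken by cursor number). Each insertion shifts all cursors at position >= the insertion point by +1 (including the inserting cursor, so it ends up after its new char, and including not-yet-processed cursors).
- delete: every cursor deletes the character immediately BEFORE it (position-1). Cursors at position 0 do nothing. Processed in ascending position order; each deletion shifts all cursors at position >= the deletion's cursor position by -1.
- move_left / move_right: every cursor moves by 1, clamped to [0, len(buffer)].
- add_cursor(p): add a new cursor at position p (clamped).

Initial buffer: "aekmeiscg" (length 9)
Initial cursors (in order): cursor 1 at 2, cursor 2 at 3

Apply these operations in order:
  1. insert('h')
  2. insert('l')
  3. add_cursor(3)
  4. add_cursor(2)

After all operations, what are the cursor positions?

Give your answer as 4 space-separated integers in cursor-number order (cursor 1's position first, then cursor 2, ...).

After op 1 (insert('h')): buffer="aehkhmeiscg" (len 11), cursors c1@3 c2@5, authorship ..1.2......
After op 2 (insert('l')): buffer="aehlkhlmeiscg" (len 13), cursors c1@4 c2@7, authorship ..11.22......
After op 3 (add_cursor(3)): buffer="aehlkhlmeiscg" (len 13), cursors c3@3 c1@4 c2@7, authorship ..11.22......
After op 4 (add_cursor(2)): buffer="aehlkhlmeiscg" (len 13), cursors c4@2 c3@3 c1@4 c2@7, authorship ..11.22......

Answer: 4 7 3 2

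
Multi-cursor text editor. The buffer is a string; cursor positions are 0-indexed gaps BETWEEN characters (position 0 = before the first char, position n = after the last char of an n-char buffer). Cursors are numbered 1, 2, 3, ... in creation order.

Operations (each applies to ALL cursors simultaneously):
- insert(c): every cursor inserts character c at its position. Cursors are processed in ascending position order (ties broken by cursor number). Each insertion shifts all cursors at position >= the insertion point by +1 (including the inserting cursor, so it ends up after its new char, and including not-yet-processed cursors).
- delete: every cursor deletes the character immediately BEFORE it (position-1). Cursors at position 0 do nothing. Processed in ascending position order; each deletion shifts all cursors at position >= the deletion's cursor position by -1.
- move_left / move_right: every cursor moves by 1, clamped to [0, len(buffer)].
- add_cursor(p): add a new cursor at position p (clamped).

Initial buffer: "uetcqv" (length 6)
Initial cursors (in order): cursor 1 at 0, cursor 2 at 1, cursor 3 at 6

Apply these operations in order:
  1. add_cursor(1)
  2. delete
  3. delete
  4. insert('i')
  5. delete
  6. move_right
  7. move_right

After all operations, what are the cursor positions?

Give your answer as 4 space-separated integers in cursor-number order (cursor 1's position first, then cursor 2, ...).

Answer: 2 2 3 2

Derivation:
After op 1 (add_cursor(1)): buffer="uetcqv" (len 6), cursors c1@0 c2@1 c4@1 c3@6, authorship ......
After op 2 (delete): buffer="etcq" (len 4), cursors c1@0 c2@0 c4@0 c3@4, authorship ....
After op 3 (delete): buffer="etc" (len 3), cursors c1@0 c2@0 c4@0 c3@3, authorship ...
After op 4 (insert('i')): buffer="iiietci" (len 7), cursors c1@3 c2@3 c4@3 c3@7, authorship 124...3
After op 5 (delete): buffer="etc" (len 3), cursors c1@0 c2@0 c4@0 c3@3, authorship ...
After op 6 (move_right): buffer="etc" (len 3), cursors c1@1 c2@1 c4@1 c3@3, authorship ...
After op 7 (move_right): buffer="etc" (len 3), cursors c1@2 c2@2 c4@2 c3@3, authorship ...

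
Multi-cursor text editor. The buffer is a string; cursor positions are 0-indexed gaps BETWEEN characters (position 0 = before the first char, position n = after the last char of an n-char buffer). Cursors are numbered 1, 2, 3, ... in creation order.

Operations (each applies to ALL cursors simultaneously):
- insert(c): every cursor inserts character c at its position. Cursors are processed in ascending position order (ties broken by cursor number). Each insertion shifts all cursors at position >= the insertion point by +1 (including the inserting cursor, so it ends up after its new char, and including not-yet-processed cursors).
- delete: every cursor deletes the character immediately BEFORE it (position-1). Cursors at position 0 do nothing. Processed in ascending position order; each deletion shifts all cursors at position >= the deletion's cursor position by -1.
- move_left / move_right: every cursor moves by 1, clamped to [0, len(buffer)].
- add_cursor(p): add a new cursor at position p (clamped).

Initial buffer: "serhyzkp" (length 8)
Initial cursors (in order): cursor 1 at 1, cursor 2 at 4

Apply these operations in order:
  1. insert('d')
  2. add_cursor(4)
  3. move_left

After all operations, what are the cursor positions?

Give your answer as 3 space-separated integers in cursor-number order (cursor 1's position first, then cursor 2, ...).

Answer: 1 5 3

Derivation:
After op 1 (insert('d')): buffer="sderhdyzkp" (len 10), cursors c1@2 c2@6, authorship .1...2....
After op 2 (add_cursor(4)): buffer="sderhdyzkp" (len 10), cursors c1@2 c3@4 c2@6, authorship .1...2....
After op 3 (move_left): buffer="sderhdyzkp" (len 10), cursors c1@1 c3@3 c2@5, authorship .1...2....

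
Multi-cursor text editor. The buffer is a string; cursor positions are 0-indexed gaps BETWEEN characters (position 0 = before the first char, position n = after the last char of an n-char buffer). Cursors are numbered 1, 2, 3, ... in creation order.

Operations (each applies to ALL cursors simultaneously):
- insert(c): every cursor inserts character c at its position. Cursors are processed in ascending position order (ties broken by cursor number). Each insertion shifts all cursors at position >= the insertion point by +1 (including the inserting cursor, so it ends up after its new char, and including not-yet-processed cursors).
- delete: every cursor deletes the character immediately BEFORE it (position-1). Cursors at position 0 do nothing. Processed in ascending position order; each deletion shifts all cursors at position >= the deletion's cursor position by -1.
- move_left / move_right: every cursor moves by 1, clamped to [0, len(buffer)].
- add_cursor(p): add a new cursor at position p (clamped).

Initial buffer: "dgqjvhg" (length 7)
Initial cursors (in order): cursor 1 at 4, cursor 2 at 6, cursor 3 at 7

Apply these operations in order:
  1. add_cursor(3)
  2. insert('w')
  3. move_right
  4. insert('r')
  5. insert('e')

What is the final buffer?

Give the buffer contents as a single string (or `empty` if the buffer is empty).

After op 1 (add_cursor(3)): buffer="dgqjvhg" (len 7), cursors c4@3 c1@4 c2@6 c3@7, authorship .......
After op 2 (insert('w')): buffer="dgqwjwvhwgw" (len 11), cursors c4@4 c1@6 c2@9 c3@11, authorship ...4.1..2.3
After op 3 (move_right): buffer="dgqwjwvhwgw" (len 11), cursors c4@5 c1@7 c2@10 c3@11, authorship ...4.1..2.3
After op 4 (insert('r')): buffer="dgqwjrwvrhwgrwr" (len 15), cursors c4@6 c1@9 c2@13 c3@15, authorship ...4.41.1.2.233
After op 5 (insert('e')): buffer="dgqwjrewvrehwgrewre" (len 19), cursors c4@7 c1@11 c2@16 c3@19, authorship ...4.441.11.2.22333

Answer: dgqwjrewvrehwgrewre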